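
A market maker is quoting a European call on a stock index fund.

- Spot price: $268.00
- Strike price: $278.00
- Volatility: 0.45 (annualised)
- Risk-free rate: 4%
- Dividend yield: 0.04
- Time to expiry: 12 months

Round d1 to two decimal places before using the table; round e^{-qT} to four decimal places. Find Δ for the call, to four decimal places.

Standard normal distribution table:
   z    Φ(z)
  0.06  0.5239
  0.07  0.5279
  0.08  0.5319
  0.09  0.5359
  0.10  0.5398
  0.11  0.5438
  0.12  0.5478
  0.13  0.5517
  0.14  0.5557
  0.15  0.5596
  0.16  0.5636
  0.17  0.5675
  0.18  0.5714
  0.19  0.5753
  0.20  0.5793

0.5339

T = 1;  σ√T = 0.4500
d₁ = [ln(268/278) + (0.04 − 0.04 + 0.45²/2)·1] / 0.4500 = [-0.0366 + 0.1013] / 0.4500 = 0.1436 ≈ 0.14
N(d₁) = N(0.14) = 0.5557
Δ_call = exp(−qT)·N(d₁) = 0.9608·0.5557 = 0.5339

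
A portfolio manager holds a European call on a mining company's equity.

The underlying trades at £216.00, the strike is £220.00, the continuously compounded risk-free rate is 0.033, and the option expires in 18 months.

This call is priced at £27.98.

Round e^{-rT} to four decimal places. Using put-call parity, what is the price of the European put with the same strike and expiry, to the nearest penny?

exp(−rT) = exp(−0.033·1.5) = 0.9517
Put-call parity: C − P = S − K·e^(−rT) = 216 − 220·0.9517 = 216 − 209.3740 = 6.6260
P = C − (C − P) = 27.98 − (6.6260) = 21.3540

£21.35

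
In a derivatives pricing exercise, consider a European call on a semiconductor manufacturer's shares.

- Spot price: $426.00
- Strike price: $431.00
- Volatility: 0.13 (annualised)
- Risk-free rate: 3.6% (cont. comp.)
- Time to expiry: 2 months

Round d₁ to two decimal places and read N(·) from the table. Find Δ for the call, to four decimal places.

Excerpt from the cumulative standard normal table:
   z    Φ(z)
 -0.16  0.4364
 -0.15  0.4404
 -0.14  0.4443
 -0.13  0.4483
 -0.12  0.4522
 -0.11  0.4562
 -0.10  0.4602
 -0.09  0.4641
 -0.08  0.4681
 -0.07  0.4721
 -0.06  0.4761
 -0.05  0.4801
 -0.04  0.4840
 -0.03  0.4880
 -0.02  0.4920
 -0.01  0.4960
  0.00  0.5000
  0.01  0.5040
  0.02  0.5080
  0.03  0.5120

0.4681

T = 0.1667;  σ√T = 0.0531
ln(S/K) + (r + σ²/2)T = ln(426/431) + (0.036 + 0.13²/2)·0.1667 = -0.0117 + 0.0074 = -0.0043
d₁ = -0.0043 / 0.0531 = -0.0803 ⇒ -0.08
N(d₁) = N(-0.08) = 0.4681
Δ_call = N(d₁) = 0.4681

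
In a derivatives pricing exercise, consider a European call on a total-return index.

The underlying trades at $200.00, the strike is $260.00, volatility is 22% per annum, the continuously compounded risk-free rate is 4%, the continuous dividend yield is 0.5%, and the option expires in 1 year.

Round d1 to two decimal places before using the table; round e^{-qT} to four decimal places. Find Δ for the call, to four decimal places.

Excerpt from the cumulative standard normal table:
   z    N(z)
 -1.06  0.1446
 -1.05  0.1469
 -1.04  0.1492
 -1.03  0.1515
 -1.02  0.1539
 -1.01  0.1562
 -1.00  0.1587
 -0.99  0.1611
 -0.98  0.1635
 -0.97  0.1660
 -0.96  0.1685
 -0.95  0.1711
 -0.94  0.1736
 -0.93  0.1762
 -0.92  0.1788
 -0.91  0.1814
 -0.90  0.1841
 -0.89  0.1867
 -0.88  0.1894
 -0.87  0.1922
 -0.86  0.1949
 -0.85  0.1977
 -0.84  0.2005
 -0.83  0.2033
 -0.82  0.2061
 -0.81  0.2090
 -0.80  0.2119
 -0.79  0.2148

σ√T = 0.22 × 1.0000 = 0.2200
d₁ = [ln(200/260) + (0.04 − 0.005 + 0.22²/2)·1] / 0.2200 = [-0.2624 + 0.0592] / 0.2200 = -0.9235 which rounds to -0.92
N(d₁) = N(-0.92) = 0.1788
Δ_call = exp(−qT)·N(d₁) = 0.9950·0.1788 = 0.1779

0.1779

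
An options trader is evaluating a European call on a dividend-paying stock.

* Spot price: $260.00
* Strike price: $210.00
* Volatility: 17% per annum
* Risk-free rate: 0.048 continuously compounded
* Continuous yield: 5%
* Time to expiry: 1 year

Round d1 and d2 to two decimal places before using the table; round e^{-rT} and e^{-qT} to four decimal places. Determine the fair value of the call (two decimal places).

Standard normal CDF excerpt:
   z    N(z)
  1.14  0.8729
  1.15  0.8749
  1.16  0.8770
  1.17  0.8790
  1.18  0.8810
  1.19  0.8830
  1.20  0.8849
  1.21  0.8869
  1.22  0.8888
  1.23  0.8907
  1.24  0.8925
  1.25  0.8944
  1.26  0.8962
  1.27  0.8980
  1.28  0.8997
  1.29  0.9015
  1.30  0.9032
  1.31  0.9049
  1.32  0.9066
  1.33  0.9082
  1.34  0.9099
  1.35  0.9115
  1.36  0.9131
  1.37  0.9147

σ√T = 0.17·√1 = 0.1700
ln(S/K) + (r − q + σ²/2)T = ln(260/210) + (0.048 − 0.05 + 0.17²/2)·1 = 0.2136 + 0.0125 = 0.2260
d₁ = 0.2260 / 0.1700 = 1.3296 which rounds to 1.33
d₂ = d₁ − σ√T = 1.3296 − 0.1700 = 1.1596 which rounds to 1.16
e^(−qT) = e^(−0.05·1) = 0.9512;  e^(−rT) = e^(−0.048·1) = 0.9531
C = 260·0.9512·N(1.33) − 210·0.9531·N(1.16) = 260·0.9512·0.9082 − 210·0.9531·0.8770 = 224.6088 − 175.5324 = 49.0763

$49.08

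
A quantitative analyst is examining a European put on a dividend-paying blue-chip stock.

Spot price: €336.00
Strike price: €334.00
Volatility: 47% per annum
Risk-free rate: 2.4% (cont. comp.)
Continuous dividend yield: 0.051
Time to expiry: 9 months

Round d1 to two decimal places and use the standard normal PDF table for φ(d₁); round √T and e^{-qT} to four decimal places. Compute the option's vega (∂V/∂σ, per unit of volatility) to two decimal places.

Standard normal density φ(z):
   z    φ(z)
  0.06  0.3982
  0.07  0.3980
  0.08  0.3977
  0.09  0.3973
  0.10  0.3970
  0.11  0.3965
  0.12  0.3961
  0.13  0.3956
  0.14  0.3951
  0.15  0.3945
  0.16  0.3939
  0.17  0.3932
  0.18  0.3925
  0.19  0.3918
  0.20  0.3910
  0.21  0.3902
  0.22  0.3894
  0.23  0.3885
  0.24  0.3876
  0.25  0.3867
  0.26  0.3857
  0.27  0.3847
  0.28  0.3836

110.12

σ√T = 0.47·√0.75 = 0.4070
d₁ = [ln(336/334) + (0.024 − 0.051 + 0.47²/2)·0.75] / 0.4070 = [0.0060 + 0.0626] / 0.4070 = 0.1684 → 0.17
√T = √0.75 = 0.8660
φ(d₁) = φ(0.17) = 0.3932
exp(−qT) = exp(−0.051·0.75) = 0.9625
vega = S·exp(−qT)·φ(d₁)·√T = 336·0.9625·0.3932·0.8660 = 110.1213
(Call and put vega coincide under Black-Scholes.)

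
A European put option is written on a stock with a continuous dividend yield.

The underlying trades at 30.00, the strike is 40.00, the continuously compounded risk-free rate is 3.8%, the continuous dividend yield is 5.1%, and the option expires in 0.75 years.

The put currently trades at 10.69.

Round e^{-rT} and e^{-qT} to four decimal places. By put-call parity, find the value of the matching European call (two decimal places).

0.69

exp(−qT) = exp(−0.051·0.75) = 0.9625;  exp(−rT) = exp(−0.038·0.75) = 0.9719
Put-call parity: C − P = S·e^(−qT) − K·e^(−rT) = 30·0.9625 − 40·0.9719 = 28.8750 − 38.8760 = -10.0010
C = P + (C − P) = 10.69 + (-10.0010) = 0.6890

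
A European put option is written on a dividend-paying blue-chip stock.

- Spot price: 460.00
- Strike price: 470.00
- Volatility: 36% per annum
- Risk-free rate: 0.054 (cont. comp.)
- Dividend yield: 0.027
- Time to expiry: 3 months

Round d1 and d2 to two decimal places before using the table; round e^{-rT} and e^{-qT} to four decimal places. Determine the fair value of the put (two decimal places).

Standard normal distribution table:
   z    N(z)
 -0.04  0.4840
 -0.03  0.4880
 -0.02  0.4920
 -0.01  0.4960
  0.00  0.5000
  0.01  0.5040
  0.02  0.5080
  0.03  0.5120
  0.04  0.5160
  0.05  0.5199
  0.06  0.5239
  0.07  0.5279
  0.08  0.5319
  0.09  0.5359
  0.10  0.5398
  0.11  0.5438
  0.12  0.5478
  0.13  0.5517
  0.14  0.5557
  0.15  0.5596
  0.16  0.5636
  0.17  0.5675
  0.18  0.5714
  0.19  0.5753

σ√T = 0.36 × 0.5000 = 0.1800
d₁ = [ln(460/470) + (0.054 − 0.027 + 0.36²/2)·0.25] / 0.1800 = [-0.0215 + 0.0229] / 0.1800 = 0.0080 which rounds to 0.01
d₂ = d₁ − σ√T = 0.0080 − 0.1800 = -0.1720 which rounds to -0.17
e^(−qT) = e^(−0.027·0.25) = 0.9933;  e^(−rT) = e^(−0.054·0.25) = 0.9866
N(−d₂) = N(0.17) = 0.5675;  N(−d₁) = N(-0.01) = 0.4960
P = 470·0.9866·0.5675 − 460·0.9933·0.4960 = 263.1509 − 226.6313 = 36.5196

36.52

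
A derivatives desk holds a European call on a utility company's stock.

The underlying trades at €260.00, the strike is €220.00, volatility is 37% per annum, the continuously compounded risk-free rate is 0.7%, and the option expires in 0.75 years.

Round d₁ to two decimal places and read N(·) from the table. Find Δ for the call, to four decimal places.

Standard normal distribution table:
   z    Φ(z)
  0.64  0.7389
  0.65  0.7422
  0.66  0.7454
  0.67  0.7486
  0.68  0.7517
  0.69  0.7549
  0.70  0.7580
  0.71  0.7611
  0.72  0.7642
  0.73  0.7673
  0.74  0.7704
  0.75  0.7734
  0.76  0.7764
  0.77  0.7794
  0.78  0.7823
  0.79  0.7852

σ√T = 0.37 × 0.8660 = 0.3204
d₁ = [ln(260/220) + (0.007 + 0.37²/2)·0.75] / 0.3204 = [0.1671 + 0.0566] / 0.3204 = 0.6979 ⇒ 0.70
N(d₁) = N(0.70) = 0.7580
Δ_call = N(d₁) = 0.7580

0.7580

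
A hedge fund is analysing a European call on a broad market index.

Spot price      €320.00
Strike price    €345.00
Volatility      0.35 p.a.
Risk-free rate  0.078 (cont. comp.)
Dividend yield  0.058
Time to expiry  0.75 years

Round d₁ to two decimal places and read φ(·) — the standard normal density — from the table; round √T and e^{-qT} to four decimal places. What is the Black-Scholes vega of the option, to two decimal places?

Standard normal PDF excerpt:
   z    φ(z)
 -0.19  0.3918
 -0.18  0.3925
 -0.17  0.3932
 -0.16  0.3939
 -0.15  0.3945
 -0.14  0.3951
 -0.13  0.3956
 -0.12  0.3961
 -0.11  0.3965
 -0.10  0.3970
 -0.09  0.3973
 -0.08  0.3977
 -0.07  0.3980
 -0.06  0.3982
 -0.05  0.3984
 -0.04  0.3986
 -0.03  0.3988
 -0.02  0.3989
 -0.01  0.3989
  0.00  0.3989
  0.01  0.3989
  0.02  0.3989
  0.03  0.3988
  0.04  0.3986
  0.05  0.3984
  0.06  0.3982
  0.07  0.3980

105.70

σ√T = 0.35·√0.75 = 0.3031
d₁ = [ln(320/345) + (0.078 − 0.058 + 0.35²/2)·0.75] / 0.3031 = [-0.0752 + 0.0609] / 0.3031 = -0.0471 which rounds to -0.05
√T = √0.75 = 0.8660
φ(d₁) = φ(-0.05) = 0.3984
exp(−qT) = exp(−0.058·0.75) = 0.9574
vega = S·exp(−qT)·φ(d₁)·√T = 320·0.9574·0.3984·0.8660 = 105.7014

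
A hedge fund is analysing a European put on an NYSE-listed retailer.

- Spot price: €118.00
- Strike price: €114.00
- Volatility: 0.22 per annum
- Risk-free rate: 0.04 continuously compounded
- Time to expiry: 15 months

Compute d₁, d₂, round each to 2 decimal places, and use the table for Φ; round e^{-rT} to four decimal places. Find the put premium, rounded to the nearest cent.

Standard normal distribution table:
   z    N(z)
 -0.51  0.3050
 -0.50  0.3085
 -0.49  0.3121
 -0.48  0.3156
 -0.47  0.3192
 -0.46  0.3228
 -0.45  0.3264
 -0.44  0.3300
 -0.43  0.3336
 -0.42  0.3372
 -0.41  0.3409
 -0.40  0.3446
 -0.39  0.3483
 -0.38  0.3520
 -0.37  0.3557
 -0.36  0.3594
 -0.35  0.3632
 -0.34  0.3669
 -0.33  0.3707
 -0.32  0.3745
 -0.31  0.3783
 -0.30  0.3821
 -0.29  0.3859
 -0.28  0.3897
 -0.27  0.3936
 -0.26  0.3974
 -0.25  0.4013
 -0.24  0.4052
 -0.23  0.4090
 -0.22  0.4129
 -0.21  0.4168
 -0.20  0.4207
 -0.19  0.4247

T = 1.25;  σ√T = 0.2460
d₁ = [ln(118/114) + (0.04 + 0.22²/2)·1.25] / 0.2460 = [0.0345 + 0.0803] / 0.2460 = 0.4665 → 0.47
d₂ = d₁ − σ√T = 0.4665 − 0.2460 = 0.2205 → 0.22
exp(−rT) = exp(−0.04·1.25) = 0.9512
N(−d₂) = N(-0.22) = 0.4129;  N(−d₁) = N(-0.47) = 0.3192
P = 114·0.9512·0.4129 − 118·0.3192 = 44.7736 − 37.6656 = 7.1080

€7.11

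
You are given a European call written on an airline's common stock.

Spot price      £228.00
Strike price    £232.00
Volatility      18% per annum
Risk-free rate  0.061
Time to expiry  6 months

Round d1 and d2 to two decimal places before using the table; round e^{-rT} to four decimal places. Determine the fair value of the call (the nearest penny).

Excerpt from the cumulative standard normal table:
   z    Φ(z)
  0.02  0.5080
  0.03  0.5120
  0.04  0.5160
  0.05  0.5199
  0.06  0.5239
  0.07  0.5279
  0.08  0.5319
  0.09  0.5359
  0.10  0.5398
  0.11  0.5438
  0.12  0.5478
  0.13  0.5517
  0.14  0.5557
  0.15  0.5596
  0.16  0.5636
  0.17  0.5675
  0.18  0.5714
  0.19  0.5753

£13.27

σ√T = 0.18·√0.5 = 0.1273
d₁ = [ln(228/232) + (0.061 + 0.18²/2)·0.5] / 0.1273 = [-0.0174 + 0.0386] / 0.1273 = 0.1666 ≈ 0.17
d₂ = d₁ − σ√T = 0.1666 − 0.1273 = 0.0393 ≈ 0.04
exp(−rT) = exp(−0.061·0.5) = 0.9700
C = 228·N(0.17) − 232·0.9700·N(0.04) = 228·0.5675 − 232·0.9700·0.5160 = 129.3900 − 116.1206 = 13.2694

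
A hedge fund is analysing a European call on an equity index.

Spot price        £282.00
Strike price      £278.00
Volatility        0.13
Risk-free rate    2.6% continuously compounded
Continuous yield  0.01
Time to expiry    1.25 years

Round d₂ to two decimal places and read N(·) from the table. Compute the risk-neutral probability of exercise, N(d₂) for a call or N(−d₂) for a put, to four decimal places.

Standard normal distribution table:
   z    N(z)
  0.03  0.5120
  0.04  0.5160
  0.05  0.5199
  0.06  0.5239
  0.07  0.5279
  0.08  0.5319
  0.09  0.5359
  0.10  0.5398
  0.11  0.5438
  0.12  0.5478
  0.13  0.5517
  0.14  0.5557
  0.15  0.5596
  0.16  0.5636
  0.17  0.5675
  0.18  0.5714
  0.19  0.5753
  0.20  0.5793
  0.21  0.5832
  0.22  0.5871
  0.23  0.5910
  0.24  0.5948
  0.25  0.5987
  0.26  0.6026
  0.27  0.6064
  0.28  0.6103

T = 1.25;  σ√T = 0.1453
d₁ = [ln(282/278) + (0.026 − 0.01 + 0.13²/2)·1.25] / 0.1453 = [0.0143 + 0.0306] / 0.1453 = 0.3086 ≈ 0.31
d₂ = d₁ − σ√T = 0.3086 − 0.1453 = 0.1632 ≈ 0.16
Pr(exercise) under Q = N(d₂) = 0.5636

0.5636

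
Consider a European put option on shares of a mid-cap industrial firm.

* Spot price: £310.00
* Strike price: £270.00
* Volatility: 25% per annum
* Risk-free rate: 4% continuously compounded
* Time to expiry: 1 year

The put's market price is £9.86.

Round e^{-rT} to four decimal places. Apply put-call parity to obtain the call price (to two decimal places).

e^(−rT) = e^(−0.04·1) = 0.9608
Put-call parity: C − P = S − K·e^(−rT) = 310 − 270·0.9608 = 310 − 259.4160 = 50.5840
C = P + (C − P) = 9.86 + (50.5840) = 60.4440

£60.44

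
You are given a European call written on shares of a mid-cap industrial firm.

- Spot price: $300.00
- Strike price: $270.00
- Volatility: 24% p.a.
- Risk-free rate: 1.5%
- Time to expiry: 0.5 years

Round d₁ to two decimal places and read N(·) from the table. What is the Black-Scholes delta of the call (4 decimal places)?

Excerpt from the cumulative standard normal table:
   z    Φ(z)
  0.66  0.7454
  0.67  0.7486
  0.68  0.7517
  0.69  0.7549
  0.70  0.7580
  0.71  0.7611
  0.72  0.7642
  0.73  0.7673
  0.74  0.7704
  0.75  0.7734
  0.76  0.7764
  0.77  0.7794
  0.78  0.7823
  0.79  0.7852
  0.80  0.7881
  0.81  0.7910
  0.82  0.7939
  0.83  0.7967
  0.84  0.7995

T = 0.5;  σ√T = 0.1697
d₁ = [ln(300/270) + (0.015 + 0.24²/2)·0.5] / 0.1697 = [0.1054 + 0.0219] / 0.1697 = 0.7499 → 0.75
N(d₁) = N(0.75) = 0.7734
Δ_call = N(d₁) = 0.7734

0.7734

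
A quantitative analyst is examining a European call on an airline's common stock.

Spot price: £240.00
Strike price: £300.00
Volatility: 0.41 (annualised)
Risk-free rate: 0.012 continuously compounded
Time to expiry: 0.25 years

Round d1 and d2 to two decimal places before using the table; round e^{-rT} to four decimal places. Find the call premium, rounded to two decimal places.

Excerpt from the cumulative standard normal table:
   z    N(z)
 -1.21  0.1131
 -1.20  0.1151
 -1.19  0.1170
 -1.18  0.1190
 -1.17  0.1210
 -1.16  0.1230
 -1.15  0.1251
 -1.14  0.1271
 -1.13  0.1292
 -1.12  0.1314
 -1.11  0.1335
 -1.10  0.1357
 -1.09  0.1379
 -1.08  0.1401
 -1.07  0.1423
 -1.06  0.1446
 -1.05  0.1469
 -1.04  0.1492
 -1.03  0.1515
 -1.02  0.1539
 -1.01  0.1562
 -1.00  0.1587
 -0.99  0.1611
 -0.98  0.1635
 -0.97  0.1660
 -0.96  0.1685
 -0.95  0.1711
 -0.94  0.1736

σ√T = 0.41 × 0.5000 = 0.2050
d₁ = [ln(240/300) + (0.012 + 0.41²/2)·0.25] / 0.2050 = [-0.2231 + 0.0240] / 0.2050 = -0.9714 → -0.97
d₂ = d₁ − σ√T = -0.9714 − 0.2050 = -1.1764 → -1.18
exp(−rT) = exp(−0.012·0.25) = 0.9970
N(d₁) = N(-0.97) = 0.1660;  N(d₂) = N(-1.18) = 0.1190
C = 240·0.1660 − 300·0.9970·0.1190 = 39.8400 − 35.5929 = 4.2471

£4.25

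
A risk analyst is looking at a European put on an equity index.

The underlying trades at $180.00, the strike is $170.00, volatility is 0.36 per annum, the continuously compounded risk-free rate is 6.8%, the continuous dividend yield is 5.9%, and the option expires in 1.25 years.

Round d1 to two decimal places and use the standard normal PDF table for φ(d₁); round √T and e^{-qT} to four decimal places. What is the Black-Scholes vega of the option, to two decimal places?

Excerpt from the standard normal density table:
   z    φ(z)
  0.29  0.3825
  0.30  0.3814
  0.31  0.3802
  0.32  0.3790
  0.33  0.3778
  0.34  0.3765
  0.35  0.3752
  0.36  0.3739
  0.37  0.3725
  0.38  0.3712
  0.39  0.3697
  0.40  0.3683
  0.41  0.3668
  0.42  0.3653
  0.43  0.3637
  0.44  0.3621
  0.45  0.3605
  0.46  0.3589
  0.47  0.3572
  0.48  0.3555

69.63

σ√T = 0.36 × 1.1180 = 0.4025
ln(S/K) + (r − q + σ²/2)T = ln(180/170) + (0.068 − 0.059 + 0.36²/2)·1.25 = 0.0572 + 0.0922 = 0.1494
d₁ = 0.1494 / 0.4025 = 0.3712 ⇒ 0.37
√T = √1.25 = 1.1180
φ(d₁) = φ(0.37) = 0.3725
e^(−qT) = e^(−0.059·1.25) = 0.9289
vega = S·e^(−qT)·φ(d₁)·√T = 180·0.9289·0.3725·1.1180 = 69.6321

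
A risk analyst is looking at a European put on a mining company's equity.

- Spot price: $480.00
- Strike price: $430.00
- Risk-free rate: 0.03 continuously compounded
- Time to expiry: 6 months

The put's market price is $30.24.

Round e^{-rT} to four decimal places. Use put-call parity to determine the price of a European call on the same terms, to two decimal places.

exp(−rT) = exp(−0.03·0.5) = 0.9851
Put-call parity: C − P = S − K·e^(−rT) = 480 − 430·0.9851 = 480 − 423.5930 = 56.4070
C = P + (C − P) = 30.24 + (56.4070) = 86.6470

$86.65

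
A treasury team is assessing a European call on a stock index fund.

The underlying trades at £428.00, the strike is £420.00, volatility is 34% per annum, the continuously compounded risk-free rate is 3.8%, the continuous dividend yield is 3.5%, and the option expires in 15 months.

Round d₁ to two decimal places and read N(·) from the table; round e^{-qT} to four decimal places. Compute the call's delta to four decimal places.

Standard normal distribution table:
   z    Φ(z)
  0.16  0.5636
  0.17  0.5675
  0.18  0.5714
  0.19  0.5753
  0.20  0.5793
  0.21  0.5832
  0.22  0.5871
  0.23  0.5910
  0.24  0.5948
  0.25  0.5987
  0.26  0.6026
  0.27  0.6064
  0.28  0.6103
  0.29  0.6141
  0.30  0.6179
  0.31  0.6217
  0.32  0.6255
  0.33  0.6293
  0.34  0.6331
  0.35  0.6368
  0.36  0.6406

T = 1.25;  σ√T = 0.3801
d₁ = [ln(428/420) + (0.038 − 0.035 + ½·0.34²)·1.25] / (σ√T) = (0.0189 + 0.0760) / 0.3801 = 0.2496 ≈ 0.25
N(d₁) = N(0.25) = 0.5987
Δ_call = e^(−qT)·N(d₁) = 0.9572·0.5987 = 0.5731

0.5731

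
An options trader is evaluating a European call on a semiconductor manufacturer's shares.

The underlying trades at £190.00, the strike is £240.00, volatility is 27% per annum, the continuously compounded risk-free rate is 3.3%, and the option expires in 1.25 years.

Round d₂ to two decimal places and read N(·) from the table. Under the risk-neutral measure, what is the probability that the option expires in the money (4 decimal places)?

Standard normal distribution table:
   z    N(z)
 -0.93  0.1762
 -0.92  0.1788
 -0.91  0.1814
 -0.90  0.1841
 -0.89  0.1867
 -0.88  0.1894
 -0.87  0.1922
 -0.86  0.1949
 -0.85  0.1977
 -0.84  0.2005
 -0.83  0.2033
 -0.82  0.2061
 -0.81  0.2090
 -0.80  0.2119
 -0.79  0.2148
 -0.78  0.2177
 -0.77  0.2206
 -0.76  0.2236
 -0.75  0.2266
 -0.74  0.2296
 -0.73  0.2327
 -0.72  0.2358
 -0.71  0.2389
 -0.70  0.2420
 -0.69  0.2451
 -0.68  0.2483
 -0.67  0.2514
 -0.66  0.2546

0.2148

σ√T = 0.27·√1.25 = 0.3019
ln(S/K) + (r + σ²/2)T = ln(190/240) + (0.033 + 0.27²/2)·1.25 = -0.2336 + 0.0868 = -0.1468
d₁ = -0.1468 / 0.3019 = -0.4863 ≈ -0.49
d₂ = d₁ − σ√T = -0.4863 − 0.3019 = -0.7882 ≈ -0.79
Pr(exercise) under Q = N(d₂) = 0.2148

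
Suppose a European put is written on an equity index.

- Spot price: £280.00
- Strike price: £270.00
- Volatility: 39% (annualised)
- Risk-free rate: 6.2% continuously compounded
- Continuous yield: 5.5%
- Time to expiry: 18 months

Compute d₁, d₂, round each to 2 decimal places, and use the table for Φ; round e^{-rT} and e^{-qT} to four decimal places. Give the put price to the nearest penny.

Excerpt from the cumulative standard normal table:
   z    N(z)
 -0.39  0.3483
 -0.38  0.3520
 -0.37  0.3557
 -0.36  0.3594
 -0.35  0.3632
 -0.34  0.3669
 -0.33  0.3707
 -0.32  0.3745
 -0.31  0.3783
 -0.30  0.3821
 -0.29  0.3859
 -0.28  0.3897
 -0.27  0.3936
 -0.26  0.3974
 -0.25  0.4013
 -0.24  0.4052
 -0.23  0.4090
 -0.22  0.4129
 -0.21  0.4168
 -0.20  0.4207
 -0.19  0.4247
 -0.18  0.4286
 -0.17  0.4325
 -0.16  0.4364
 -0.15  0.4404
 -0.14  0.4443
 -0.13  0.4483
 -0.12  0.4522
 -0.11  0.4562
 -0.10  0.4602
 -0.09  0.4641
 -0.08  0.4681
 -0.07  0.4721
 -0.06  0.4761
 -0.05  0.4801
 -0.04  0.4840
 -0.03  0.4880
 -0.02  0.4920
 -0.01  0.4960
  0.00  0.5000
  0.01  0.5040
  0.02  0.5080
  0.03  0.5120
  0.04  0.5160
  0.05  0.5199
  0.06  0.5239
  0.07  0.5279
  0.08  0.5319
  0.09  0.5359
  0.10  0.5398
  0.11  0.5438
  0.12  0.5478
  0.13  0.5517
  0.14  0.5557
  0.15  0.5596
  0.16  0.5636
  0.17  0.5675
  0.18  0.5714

σ√T = 0.39·√1.5 = 0.4777
d₁ = [ln(280/270) + (0.062 − 0.055 + 0.39²/2)·1.5] / 0.4777 = [0.0364 + 0.1246] / 0.4777 = 0.3369 → 0.34
d₂ = d₁ − σ√T = 0.3369 − 0.4777 = -0.1407 → -0.14
exp(−qT) = exp(−0.055·1.5) = 0.9208;  exp(−rT) = exp(−0.062·1.5) = 0.9112
N(−d₂) = N(0.14) = 0.5557;  N(−d₁) = N(-0.34) = 0.3669
P = 270·0.9112·0.5557 − 280·0.9208·0.3669 = 136.7155 − 94.5956 = 42.1199

£42.12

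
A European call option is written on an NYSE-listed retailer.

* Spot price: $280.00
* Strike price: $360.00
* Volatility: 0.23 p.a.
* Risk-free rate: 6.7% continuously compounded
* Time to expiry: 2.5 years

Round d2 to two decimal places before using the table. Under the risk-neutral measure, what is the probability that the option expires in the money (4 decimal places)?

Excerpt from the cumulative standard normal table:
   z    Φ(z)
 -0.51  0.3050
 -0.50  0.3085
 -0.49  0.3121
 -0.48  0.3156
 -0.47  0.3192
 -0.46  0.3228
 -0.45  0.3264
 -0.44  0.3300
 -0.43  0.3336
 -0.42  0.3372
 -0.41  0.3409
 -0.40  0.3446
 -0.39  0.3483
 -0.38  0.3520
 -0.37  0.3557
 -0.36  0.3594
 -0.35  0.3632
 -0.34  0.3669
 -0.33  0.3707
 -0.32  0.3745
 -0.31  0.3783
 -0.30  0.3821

0.3409

σ√T = 0.23 × 1.5811 = 0.3637
d₁ = [ln(280/360) + (0.067 + 0.23²/2)·2.5] / 0.3637 = [-0.2513 + 0.2336] / 0.3637 = -0.0486 ⇒ -0.05
d₂ = d₁ − σ√T = -0.0486 − 0.3637 = -0.4123 ⇒ -0.41
Pr(exercise) under Q = N(d₂) = 0.3409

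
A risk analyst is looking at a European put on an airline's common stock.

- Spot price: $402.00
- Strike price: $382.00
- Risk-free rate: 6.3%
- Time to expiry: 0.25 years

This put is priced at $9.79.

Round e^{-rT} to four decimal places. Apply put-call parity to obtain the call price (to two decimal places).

e^(−rT) = e^(−0.063·0.25) = 0.9844
Put-call parity: C − P = S − K·e^(−rT) = 402 − 382·0.9844 = 402 − 376.0408 = 25.9592
C = P + (C − P) = 9.79 + (25.9592) = 35.7492

$35.75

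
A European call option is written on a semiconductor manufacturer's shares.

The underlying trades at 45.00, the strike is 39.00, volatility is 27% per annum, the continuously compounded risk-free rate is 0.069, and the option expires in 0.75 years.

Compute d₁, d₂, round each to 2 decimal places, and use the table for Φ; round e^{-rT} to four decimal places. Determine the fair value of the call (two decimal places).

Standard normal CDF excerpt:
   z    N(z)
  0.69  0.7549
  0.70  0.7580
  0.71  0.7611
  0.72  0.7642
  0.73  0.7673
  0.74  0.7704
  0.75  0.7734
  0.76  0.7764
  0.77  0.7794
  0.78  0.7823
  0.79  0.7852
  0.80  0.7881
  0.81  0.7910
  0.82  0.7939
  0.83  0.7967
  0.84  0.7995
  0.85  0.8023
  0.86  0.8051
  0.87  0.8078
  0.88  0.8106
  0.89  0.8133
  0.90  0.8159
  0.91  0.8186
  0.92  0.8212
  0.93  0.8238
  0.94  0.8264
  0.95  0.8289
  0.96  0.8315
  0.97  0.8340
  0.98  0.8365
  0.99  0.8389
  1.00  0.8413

9.00

T = 0.75;  σ√T = 0.2338
d₁ = [ln(45/39) + (0.069 + 0.27²/2)·0.75] / 0.2338 = [0.1431 + 0.0791] / 0.2338 = 0.9502 which rounds to 0.95
d₂ = d₁ − σ√T = 0.9502 − 0.2338 = 0.7164 which rounds to 0.72
e^(−rT) = e^(−0.069·0.75) = 0.9496
C = 45·N(0.95) − 39·0.9496·N(0.72) = 45·0.8289 − 39·0.9496·0.7642 = 37.3005 − 28.3017 = 8.9988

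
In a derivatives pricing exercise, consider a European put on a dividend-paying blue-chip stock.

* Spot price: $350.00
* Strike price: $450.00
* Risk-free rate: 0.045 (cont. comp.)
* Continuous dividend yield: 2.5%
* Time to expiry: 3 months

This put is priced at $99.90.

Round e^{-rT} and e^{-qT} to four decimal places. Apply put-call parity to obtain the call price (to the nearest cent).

exp(−qT) = exp(−0.025·0.25) = 0.9938;  exp(−rT) = exp(−0.045·0.25) = 0.9888
Put-call parity: C − P = S·e^(−qT) − K·e^(−rT) = 350·0.9938 − 450·0.9888 = 347.8300 − 444.9600 = -97.1300
C = P + (C − P) = 99.90 + (-97.1300) = 2.7700

$2.77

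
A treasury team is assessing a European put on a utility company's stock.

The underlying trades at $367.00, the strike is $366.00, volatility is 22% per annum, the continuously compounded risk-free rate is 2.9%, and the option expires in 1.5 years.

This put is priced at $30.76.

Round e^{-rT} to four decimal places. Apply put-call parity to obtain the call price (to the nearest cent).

$47.35

e^(−rT) = e^(−0.029·1.5) = 0.9574
Put-call parity: C − P = S − K·e^(−rT) = 367 − 366·0.9574 = 367 − 350.4084 = 16.5916
C = P + (C − P) = 30.76 + (16.5916) = 47.3516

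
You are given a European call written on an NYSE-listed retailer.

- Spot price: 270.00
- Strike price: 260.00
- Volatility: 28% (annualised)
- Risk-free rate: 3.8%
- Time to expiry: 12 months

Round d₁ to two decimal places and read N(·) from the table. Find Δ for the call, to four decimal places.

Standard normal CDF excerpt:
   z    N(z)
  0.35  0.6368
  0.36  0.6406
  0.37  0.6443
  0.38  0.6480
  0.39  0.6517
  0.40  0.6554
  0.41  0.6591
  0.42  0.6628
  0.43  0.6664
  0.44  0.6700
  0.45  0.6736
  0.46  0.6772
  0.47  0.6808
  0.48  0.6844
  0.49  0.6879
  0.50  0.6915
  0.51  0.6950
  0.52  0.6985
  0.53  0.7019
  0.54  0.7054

0.6591

T = 1;  σ√T = 0.2800
d₁ = [ln(270/260) + (0.038 + 0.28²/2)·1] / 0.2800 = [0.0377 + 0.0772] / 0.2800 = 0.4105 → 0.41
N(d₁) = N(0.41) = 0.6591
Δ_call = N(d₁) = 0.6591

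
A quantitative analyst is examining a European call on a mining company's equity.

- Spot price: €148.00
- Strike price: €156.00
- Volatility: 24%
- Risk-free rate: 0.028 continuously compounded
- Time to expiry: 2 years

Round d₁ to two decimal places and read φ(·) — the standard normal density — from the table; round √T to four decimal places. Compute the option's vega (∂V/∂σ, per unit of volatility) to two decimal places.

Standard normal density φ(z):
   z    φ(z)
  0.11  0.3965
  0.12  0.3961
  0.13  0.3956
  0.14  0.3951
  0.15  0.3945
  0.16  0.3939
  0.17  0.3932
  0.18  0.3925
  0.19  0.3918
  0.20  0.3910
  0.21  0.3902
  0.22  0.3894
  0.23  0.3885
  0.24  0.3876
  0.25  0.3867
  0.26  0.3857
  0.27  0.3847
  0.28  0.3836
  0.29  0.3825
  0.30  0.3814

σ√T = 0.24·√2 = 0.3394
d₁ = [ln(148/156) + (0.028 + ½·0.24²)·2] / (σ√T) = (-0.0526 + 0.1136) / 0.3394 = 0.1796 → 0.18
√T = √2 = 1.4142
φ(d₁) = φ(0.18) = 0.3925
vega = S·φ(d₁)·√T = 148·0.3925·1.4142 = 82.1509

82.15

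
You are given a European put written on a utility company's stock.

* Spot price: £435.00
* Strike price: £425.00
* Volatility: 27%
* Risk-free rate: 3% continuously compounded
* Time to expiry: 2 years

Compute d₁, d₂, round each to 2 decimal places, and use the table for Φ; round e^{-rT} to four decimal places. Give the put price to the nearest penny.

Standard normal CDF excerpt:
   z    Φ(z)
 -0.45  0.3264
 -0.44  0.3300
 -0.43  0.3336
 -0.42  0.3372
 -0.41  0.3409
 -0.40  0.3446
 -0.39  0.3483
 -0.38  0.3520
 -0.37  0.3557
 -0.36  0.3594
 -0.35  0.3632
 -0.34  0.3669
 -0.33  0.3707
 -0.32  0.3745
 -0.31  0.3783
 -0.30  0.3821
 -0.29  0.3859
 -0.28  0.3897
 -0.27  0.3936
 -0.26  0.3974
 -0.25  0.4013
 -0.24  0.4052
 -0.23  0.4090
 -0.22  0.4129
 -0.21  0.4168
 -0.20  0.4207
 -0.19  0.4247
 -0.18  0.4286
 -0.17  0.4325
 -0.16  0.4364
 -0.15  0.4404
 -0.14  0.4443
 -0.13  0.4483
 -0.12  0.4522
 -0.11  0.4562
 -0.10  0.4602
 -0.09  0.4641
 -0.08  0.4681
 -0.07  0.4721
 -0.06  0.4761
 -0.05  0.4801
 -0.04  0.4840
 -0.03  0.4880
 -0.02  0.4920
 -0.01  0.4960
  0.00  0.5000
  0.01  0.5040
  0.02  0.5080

σ√T = 0.27 × 1.4142 = 0.3818
d₁ = [ln(435/425) + (0.03 + 0.27²/2)·2] / 0.3818 = [0.0233 + 0.1329] / 0.3818 = 0.4090 ⇒ 0.41
d₂ = d₁ − σ√T = 0.4090 − 0.3818 = 0.0271 ⇒ 0.03
e^(−rT) = e^(−0.03·2) = 0.9418
N(−d₂) = N(-0.03) = 0.4880;  N(−d₁) = N(-0.41) = 0.3409
P = 425·0.9418·0.4880 − 435·0.3409 = 195.3293 − 148.2915 = 47.0378

£47.04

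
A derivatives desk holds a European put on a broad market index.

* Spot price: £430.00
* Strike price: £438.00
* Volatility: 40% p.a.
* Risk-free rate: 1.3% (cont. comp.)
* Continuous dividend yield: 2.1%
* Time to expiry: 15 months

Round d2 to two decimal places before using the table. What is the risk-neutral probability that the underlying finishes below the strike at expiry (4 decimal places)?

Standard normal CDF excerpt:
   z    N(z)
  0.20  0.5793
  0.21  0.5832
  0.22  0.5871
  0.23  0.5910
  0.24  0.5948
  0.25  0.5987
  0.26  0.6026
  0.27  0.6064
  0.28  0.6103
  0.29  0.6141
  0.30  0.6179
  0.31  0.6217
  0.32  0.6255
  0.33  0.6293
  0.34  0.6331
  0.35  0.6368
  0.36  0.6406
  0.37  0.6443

0.6141

σ√T = 0.4 × 1.1180 = 0.4472
d₁ = [ln(430/438) + (0.013 − 0.021 + 0.4²/2)·1.25] / 0.4472 = [-0.0184 + 0.0900] / 0.4472 = 0.1600 which rounds to 0.16
d₂ = d₁ − σ√T = 0.1600 − 0.4472 = -0.2872 which rounds to -0.29
Risk-neutral Pr[S_T < K] = N(−d₂) = N(0.29) = 0.6141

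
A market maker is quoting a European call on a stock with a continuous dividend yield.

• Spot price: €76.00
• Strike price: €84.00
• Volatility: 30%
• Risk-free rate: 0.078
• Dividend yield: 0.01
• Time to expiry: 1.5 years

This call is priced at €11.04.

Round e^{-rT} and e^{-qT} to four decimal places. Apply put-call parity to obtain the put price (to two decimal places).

exp(−qT) = exp(−0.01·1.5) = 0.9851;  exp(−rT) = exp(−0.078·1.5) = 0.8896
Put-call parity: C − P = S·e^(−qT) − K·e^(−rT) = 76·0.9851 − 84·0.8896 = 74.8676 − 74.7264 = 0.1412
P = C − (C − P) = 11.04 − (0.1412) = 10.8988

€10.90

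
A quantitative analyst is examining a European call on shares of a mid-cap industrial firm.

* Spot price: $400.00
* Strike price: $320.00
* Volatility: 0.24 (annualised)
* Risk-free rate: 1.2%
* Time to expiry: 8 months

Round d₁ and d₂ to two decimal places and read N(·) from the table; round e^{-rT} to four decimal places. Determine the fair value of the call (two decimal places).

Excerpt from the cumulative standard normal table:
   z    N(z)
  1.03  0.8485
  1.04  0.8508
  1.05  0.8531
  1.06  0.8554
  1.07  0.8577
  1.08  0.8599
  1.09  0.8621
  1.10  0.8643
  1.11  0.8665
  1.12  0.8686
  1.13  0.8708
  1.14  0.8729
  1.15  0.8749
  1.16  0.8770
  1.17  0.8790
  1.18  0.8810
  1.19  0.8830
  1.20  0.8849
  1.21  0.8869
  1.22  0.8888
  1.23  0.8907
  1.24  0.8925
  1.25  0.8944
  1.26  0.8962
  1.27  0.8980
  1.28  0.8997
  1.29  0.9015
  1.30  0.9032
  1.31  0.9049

$86.91

T = 0.6667;  σ√T = 0.1960
d₁ = [ln(400/320) + (0.012 + 0.24²/2)·0.6667] / 0.1960 = [0.2231 + 0.0272] / 0.1960 = 1.2775 → 1.28
d₂ = d₁ − σ√T = 1.2775 − 0.1960 = 1.0816 → 1.08
e^(−rT) = e^(−0.012·0.6667) = 0.9920
N(d₁) = N(1.28) = 0.8997;  N(d₂) = N(1.08) = 0.8599
C = 400·0.8997 − 320·0.9920·0.8599 = 359.8800 − 272.9667 = 86.9133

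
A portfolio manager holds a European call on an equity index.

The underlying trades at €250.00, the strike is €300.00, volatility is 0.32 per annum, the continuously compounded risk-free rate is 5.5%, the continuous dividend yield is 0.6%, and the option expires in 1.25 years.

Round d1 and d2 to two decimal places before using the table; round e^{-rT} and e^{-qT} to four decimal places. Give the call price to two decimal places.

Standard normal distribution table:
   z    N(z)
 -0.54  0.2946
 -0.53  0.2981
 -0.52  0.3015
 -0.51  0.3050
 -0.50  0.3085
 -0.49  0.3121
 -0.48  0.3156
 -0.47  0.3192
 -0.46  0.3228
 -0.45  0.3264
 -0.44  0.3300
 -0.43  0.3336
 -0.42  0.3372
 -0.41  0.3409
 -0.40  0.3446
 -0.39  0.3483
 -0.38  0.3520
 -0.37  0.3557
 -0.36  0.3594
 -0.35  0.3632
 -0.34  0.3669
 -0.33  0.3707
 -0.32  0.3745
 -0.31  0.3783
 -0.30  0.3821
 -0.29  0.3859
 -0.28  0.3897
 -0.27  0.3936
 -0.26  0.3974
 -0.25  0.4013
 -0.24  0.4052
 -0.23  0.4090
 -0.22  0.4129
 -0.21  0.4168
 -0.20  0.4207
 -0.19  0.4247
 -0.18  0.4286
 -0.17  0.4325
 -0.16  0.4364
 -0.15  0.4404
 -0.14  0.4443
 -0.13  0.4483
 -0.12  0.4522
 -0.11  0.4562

T = 1.25;  σ√T = 0.3578
d₁ = [ln(250/300) + (0.055 − 0.006 + 0.32²/2)·1.25] / 0.3578 = [-0.1823 + 0.1253] / 0.3578 = -0.1595 which rounds to -0.16
d₂ = d₁ − σ√T = -0.1595 − 0.3578 = -0.5173 which rounds to -0.52
e^(−qT) = e^(−0.006·1.25) = 0.9925;  e^(−rT) = e^(−0.055·1.25) = 0.9336
N(d₁) = N(-0.16) = 0.4364;  N(d₂) = N(-0.52) = 0.3015
C = 250·0.9925·0.4364 − 300·0.9336·0.3015 = 108.2818 − 84.4441 = 23.8376

€23.84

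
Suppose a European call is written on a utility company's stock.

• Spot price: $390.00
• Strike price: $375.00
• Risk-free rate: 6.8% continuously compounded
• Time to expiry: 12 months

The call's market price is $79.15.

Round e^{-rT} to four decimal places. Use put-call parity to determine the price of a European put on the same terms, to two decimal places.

$39.51

e^(−rT) = e^(−0.068·1) = 0.9343
Put-call parity: C − P = S − K·e^(−rT) = 390 − 375·0.9343 = 390 − 350.3625 = 39.6375
P = C − (C − P) = 79.15 − (39.6375) = 39.5125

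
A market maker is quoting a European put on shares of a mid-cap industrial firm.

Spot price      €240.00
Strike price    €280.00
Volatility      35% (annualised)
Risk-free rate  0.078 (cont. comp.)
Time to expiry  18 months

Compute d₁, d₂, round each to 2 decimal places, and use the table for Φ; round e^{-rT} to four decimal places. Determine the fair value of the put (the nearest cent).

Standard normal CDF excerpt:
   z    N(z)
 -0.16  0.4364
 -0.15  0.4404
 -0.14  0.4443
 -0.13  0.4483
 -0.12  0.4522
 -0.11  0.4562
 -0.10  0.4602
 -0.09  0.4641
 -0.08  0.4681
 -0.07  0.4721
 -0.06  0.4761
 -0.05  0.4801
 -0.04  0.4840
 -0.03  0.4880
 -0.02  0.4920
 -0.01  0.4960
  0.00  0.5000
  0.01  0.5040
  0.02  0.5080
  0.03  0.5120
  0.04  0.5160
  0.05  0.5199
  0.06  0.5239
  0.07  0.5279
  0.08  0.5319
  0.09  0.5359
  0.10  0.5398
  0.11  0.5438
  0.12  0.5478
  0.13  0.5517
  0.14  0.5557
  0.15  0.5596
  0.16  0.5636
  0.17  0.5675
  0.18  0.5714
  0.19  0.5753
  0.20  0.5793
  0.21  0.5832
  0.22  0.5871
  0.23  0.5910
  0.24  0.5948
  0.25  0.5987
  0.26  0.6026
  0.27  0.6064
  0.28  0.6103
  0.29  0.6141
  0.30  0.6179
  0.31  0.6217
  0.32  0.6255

€46.32

σ√T = 0.35·√1.5 = 0.4287
ln(S/K) + (r + σ²/2)T = ln(240/280) + (0.078 + 0.35²/2)·1.5 = -0.1542 + 0.2089 = 0.0547
d₁ = 0.0547 / 0.4287 = 0.1277 ⇒ 0.13
d₂ = d₁ − σ√T = 0.1277 − 0.4287 = -0.3010 ⇒ -0.30
e^(−rT) = e^(−0.078·1.5) = 0.8896
N(−d₂) = N(0.30) = 0.6179;  N(−d₁) = N(-0.13) = 0.4483
P = 280·0.8896·0.6179 − 240·0.4483 = 153.9115 − 107.5920 = 46.3195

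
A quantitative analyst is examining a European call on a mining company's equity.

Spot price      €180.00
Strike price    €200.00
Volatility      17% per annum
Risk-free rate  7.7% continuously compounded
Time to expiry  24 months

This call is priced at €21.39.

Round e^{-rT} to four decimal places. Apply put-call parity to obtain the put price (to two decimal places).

exp(−rT) = exp(−0.077·2) = 0.8573
Put-call parity: C − P = S − K·e^(−rT) = 180 − 200·0.8573 = 180 − 171.4600 = 8.5400
P = C − (C − P) = 21.39 − (8.5400) = 12.8500

€12.85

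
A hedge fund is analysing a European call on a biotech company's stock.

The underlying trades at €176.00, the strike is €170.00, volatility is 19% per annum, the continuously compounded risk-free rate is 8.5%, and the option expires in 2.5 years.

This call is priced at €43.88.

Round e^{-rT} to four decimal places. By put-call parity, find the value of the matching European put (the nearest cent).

exp(−rT) = exp(−0.085·2.5) = 0.8086
Put-call parity: C − P = S − K·e^(−rT) = 176 − 170·0.8086 = 176 − 137.4620 = 38.5380
P = C − (C − P) = 43.88 − (38.5380) = 5.3420

€5.34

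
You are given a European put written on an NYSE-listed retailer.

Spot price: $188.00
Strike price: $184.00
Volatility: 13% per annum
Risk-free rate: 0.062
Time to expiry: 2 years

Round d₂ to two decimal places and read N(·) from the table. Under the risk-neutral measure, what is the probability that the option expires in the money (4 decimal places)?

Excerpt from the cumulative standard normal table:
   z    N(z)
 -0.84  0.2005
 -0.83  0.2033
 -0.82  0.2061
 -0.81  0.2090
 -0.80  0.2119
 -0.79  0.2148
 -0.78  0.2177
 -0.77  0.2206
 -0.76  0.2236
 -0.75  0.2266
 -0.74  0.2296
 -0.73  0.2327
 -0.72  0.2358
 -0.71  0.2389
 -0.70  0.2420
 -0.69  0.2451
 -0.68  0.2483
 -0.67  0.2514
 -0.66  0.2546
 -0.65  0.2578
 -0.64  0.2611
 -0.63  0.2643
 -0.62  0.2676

0.2420

σ√T = 0.13 × 1.4142 = 0.1838
d₁ = [ln(188/184) + (0.062 + ½·0.13²)·2] / (σ√T) = (0.0215 + 0.1409) / 0.1838 = 0.8834 → 0.88
d₂ = 0.8834 − 0.1838 = 0.6995 → 0.70
Pr(exercise) under Q = N(−d₂) = N(-0.70) = 0.2420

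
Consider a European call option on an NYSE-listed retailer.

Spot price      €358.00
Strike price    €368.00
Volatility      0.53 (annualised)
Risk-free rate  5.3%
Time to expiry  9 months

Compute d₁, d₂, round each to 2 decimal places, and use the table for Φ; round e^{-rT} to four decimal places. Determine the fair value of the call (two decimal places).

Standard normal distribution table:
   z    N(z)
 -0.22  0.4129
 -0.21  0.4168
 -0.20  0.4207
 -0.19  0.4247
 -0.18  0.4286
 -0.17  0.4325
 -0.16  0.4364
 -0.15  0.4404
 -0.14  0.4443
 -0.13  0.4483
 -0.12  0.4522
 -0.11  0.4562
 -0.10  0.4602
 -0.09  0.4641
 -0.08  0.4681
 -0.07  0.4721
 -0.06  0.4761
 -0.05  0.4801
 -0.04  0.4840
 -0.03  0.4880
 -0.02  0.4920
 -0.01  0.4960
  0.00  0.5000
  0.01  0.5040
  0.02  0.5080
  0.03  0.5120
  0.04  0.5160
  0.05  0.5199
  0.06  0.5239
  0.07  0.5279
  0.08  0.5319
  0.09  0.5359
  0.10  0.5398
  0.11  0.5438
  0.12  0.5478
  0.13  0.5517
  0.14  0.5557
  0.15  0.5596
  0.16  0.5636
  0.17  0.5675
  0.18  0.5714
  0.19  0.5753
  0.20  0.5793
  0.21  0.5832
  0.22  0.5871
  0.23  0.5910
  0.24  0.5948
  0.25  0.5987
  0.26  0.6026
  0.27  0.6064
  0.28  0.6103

€66.95

T = 0.75;  σ√T = 0.4590
d₁ = [ln(358/368) + (0.053 + 0.53²/2)·0.75] / 0.4590 = [-0.0275 + 0.1451] / 0.4590 = 0.2561 ⇒ 0.26
d₂ = d₁ − σ√T = 0.2561 − 0.4590 = -0.2029 ⇒ -0.20
e^(−rT) = e^(−0.053·0.75) = 0.9610
C = 358·N(0.26) − 368·0.9610·N(-0.20) = 358·0.6026 − 368·0.9610·0.4207 = 215.7308 − 148.7797 = 66.9511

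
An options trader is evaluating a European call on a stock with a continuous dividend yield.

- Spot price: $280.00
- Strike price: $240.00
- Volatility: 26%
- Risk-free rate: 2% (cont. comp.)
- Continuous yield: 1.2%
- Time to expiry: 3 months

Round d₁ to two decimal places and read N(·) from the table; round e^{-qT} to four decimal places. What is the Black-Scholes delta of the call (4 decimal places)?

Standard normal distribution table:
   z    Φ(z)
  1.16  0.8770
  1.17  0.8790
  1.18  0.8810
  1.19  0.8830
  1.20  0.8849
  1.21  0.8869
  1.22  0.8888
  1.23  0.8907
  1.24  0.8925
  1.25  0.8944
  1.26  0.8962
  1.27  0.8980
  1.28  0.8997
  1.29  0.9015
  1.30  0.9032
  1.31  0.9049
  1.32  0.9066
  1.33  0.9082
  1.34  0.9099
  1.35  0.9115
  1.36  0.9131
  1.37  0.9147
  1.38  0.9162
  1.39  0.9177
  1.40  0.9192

σ√T = 0.26·√0.25 = 0.1300
d₁ = [ln(280/240) + (0.02 − 0.012 + 0.26²/2)·0.25] / 0.1300 = [0.1542 + 0.0105] / 0.1300 = 1.2662 → 1.27
N(d₁) = N(1.27) = 0.8980
Δ_call = e^(−qT)·N(d₁) = 0.9970·0.8980 = 0.8953

0.8953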